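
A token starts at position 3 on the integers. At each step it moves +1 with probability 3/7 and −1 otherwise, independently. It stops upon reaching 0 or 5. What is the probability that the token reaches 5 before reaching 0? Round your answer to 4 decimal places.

Let r = q/p = (4/7)/(3/7) = 4/3. The recurrence P(i) = p·P(i+1) + q·P(i−1) with P(0)=0, P(5)=1 gives P(i) = (1 − r^i)/(1 − r^5).
P(3) = (1 − (4/3)^3) / (1 − (4/3)^5) = 333/781 ≈ 0.4264.

0.4264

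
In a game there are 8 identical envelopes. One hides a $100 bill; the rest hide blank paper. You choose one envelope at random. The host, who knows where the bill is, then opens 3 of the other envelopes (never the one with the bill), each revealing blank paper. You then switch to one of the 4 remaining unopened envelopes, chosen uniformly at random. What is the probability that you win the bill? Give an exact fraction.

7/32

Your original envelope holds the bill with probability 1/8, so the other 7 collectively hold it with probability 7/8.
The host can always find 3 empty envelopes to open, so the reveals don't change that 7/8; it is now spread over the 4 remaining unopened envelopes.
P(win by switching) = (7/8) · (1/4) = 7/32.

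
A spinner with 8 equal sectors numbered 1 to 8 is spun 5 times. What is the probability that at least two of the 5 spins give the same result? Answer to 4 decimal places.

P(all 5 different) = 8/8 · 7/8 · ··· · 4/8 ≈ 0.2051.
P(at least two equal) = 1 − 0.2051 = 0.7949.

0.7949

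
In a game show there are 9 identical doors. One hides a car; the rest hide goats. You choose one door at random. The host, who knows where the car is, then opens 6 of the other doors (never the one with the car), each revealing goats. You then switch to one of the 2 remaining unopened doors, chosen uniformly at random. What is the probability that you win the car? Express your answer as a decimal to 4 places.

0.4444

Your original door holds the car with probability 1/9, so the other 8 collectively hold it with probability 8/9.
The host can always find 6 empty doors to open, so the reveals don't change that 8/9; it is now spread over the 2 remaining unopened doors.
P(win by switching) = (8/9) · (1/2) = 4/9 ≈ 0.4444.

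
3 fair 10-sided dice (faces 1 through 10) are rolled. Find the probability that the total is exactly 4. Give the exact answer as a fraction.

There are 10^3 = 1000 equally likely outcomes.
The number of ordered 3-tuples from {1,…,10} summing to 4 is 3.
P(sum = 4) = 3/1000.

3/1000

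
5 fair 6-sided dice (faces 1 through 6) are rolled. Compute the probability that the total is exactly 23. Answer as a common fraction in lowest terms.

There are 6^5 = 7776 equally likely outcomes.
The number of ordered 5-tuples from {1,…,6} summing to 23 is 305.
P(sum = 23) = 305/7776.

305/7776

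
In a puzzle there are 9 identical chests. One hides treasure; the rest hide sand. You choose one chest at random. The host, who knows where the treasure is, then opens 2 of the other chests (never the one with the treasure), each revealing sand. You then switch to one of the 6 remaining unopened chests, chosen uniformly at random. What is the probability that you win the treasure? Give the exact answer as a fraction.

Your original chest holds the treasure with probability 1/9, so the other 8 collectively hold it with probability 8/9.
The host can always find 2 empty chests to open, so the reveals don't change that 8/9; it is now spread over the 6 remaining unopened chests.
P(win by switching) = (8/9) · (1/6) = 4/27.

4/27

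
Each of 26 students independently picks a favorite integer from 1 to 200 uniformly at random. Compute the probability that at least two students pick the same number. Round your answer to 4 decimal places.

It's easier to compute the probability that all 26 are distinct.
P(all distinct) = 200/200 · 199/200 · ··· · 175/200 ≈ 0.1829.
So the probability of at least one match is 1 − 0.1829 = 0.8171.

0.8171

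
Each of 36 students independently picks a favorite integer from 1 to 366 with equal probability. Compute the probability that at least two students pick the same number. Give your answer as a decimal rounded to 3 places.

0.831

It's easier to compute the probability that all 36 are distinct.
P(all distinct) = 366/366 · 365/366 · ··· · 331/366 ≈ 0.169.
So the probability of at least one match is 1 − 0.169 = 0.831.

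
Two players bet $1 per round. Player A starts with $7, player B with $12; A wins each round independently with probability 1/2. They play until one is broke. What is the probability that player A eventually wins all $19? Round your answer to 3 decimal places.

With a fair step, P(i) = ½P(i−1) + ½P(i+1) with P(0)=0, P(19)=1 has the linear solution P(i) = i/19.
P(7) = 7/19 ≈ 0.368.

0.368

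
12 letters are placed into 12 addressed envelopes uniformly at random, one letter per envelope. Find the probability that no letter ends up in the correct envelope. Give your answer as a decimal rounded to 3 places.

This is the derangement probability: permutations of 12 with no fixed point.
D(12) = 12! · (1 − 1/1! + 1/2! − ··· + (−1)^12/12!) = 176214841.
P = 176214841/479001600 = 16019531/43545600 ≈ 0.368.

0.368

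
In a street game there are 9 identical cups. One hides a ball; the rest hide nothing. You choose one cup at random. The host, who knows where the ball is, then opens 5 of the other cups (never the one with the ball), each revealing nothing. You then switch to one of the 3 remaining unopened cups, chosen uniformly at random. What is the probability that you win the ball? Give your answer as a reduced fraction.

Your original cup holds the ball with probability 1/9, so the other 8 collectively hold it with probability 8/9.
The host can always find 5 empty cups to open, so the reveals don't change that 8/9; it is now spread over the 3 remaining unopened cups.
P(win by switching) = (8/9) · (1/3) = 8/27.

8/27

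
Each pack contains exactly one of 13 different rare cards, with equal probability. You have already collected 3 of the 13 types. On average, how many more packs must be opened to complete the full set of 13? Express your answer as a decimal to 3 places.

Starting from 3 distinct types, each trial gives a new one with probability (13−i)/13 when i types are held, so the wait for the next new type is 13/(13−i).
E = 13/10 + 13/9 + 13/8 + 13/7 + 13/6 + 13/5 + 13/4 + 13/3 + 13/2 + 13/1 = 95953/2520 ≈ 38.077.

38.077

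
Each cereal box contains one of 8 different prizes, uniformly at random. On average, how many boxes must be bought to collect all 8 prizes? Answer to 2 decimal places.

21.74

After i distinct types are collected, each trial gives a new one with probability (8−i)/8, so the expected wait for the next new type is 8/(8−i).
E = 8/8 + 8/7 + 8/6 + 8/5 + 8/4 + 8/3 + 8/2 + 8/1 = 761/35 ≈ 21.74.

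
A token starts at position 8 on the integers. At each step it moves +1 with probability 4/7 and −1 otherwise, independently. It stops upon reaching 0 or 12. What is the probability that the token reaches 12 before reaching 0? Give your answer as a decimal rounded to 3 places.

Let r = q/p = (3/7)/(4/7) = 3/4. The recurrence P(i) = p·P(i+1) + q·P(i−1) with P(0)=0, P(12)=1 gives P(i) = (1 − r^i)/(1 − r^12).
P(8) = (1 − (3/4)^8) / (1 − (3/4)^12) = 86272/92833 ≈ 0.929.

0.929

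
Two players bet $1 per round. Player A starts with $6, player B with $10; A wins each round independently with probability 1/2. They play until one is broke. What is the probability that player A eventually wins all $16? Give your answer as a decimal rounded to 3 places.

0.375

With a fair step, P(i) = ½P(i−1) + ½P(i+1) with P(0)=0, P(16)=1 has the linear solution P(i) = i/16.
P(6) = 6/16 = 3/8 ≈ 0.375.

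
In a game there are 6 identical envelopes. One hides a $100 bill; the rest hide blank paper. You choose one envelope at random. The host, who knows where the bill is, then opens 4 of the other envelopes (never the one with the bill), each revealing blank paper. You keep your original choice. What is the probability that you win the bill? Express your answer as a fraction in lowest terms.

1/6

The host can always open 4 empty envelopes regardless of your choice, so the reveals give no information about your original envelope.
P(win by staying) = 1/6.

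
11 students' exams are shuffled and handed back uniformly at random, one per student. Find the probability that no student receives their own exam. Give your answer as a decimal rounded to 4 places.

This is the derangement probability: permutations of 11 with no fixed point.
D(11) = 11! · (1 − 1/1! + 1/2! − ··· + (−1)^11/11!) = 14684570.
P = 14684570/39916800 = 1468457/3991680 ≈ 0.3679.

0.3679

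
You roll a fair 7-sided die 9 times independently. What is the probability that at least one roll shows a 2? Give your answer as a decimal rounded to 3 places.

P(no roll shows a 2) = (6/7)^9 ≈ 0.250.
P(at least one) = 1 − 0.250 = 0.750.

0.750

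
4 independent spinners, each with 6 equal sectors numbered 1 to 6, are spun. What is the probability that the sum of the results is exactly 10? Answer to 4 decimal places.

0.0617

There are 6^4 = 1296 equally likely outcomes.
The number of ordered 4-tuples from {1,…,6} summing to 10 is 80.
P(sum = 10) = 80/1296 = 5/81 ≈ 0.0617.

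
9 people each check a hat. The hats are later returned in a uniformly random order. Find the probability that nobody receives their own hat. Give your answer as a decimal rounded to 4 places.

This is the derangement probability: permutations of 9 with no fixed point.
D(9) = 9! · (1 − 1/1! + 1/2! − ··· + (−1)^9/9!) = 133496.
P = 133496/362880 = 16687/45360 ≈ 0.3679.

0.3679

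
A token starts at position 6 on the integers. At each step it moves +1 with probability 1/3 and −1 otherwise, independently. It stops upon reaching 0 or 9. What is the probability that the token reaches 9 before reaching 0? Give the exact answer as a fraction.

Let r = q/p = (2/3)/(1/3) = 2. The recurrence P(i) = p·P(i+1) + q·P(i−1) with P(0)=0, P(9)=1 gives P(i) = (1 − r^i)/(1 − r^9).
P(6) = (1 − (2)^6) / (1 − (2)^9) = 9/73.

9/73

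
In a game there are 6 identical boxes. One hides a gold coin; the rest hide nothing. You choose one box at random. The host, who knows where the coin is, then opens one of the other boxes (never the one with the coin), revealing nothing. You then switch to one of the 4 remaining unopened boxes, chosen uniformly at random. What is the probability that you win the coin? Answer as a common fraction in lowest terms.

5/24

Your original box holds the coin with probability 1/6, so the other 5 collectively hold it with probability 5/6.
The host can always find an empty box to open, so this doesn't change that 5/6; it is now spread over the 4 remaining unopened boxes.
P(win by switching) = (5/6) · (1/4) = 5/24.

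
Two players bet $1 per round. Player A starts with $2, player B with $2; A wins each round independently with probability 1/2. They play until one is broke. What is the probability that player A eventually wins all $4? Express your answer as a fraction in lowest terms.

With a fair step, P(i) = ½P(i−1) + ½P(i+1) with P(0)=0, P(4)=1 has the linear solution P(i) = i/4.
P(2) = 2/4 = 1/2.

1/2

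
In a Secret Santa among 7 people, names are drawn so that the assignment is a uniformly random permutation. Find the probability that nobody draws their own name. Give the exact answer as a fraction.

This is the derangement probability: permutations of 7 with no fixed point.
D(7) = 7! · (1 − 1/1! + 1/2! − ··· + (−1)^7/7!) = 1854.
P = 1854/5040 = 103/280.

103/280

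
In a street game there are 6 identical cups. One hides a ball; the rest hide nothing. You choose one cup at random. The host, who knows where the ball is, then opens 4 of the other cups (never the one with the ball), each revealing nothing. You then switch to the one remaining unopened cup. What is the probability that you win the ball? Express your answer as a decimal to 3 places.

Your original cup holds the ball with probability 1/6, so the other 5 collectively hold it with probability 5/6.
The host can always find 4 empty cups to open, so the reveals don't change that 5/6; it is now spread over the 1 remaining unopened cup.
P(win by switching) = (5/6) · (1/1) = 5/6 ≈ 0.833.

0.833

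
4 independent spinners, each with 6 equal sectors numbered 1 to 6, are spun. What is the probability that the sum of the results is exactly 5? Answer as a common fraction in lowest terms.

There are 6^4 = 1296 equally likely outcomes.
The number of ordered 4-tuples from {1,…,6} summing to 5 is 4.
P(sum = 5) = 4/1296 = 1/324.

1/324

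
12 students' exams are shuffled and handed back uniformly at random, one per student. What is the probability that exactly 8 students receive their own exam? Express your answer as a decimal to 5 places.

Choose which 8 of the 12 are fixed: C(12,8) = 495 ways.
The remaining 4 must have no fixed point: D(4) = 9.
P = 495·9/479001600 = 1/107520 ≈ 0.00001.

0.00001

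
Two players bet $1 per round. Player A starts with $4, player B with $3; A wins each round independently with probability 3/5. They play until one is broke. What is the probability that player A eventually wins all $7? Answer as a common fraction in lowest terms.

Let r = q/p = (2/5)/(3/5) = 2/3. The recurrence P(i) = p·P(i+1) + q·P(i−1) with P(0)=0, P(7)=1 gives P(i) = (1 − r^i)/(1 − r^7).
P(4) = (1 − (2/3)^4) / (1 − (2/3)^7) = 1755/2059.

1755/2059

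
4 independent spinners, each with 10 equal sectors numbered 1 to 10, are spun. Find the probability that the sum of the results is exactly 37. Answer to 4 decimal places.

0.0020

There are 10^4 = 10000 equally likely outcomes.
The number of ordered 4-tuples from {1,…,10} summing to 37 is 20.
P(sum = 37) = 20/10000 = 1/500 ≈ 0.0020.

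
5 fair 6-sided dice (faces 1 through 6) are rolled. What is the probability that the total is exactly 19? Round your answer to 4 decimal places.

0.0945

There are 6^5 = 7776 equally likely outcomes.
The number of ordered 5-tuples from {1,…,6} summing to 19 is 735.
P(sum = 19) = 735/7776 = 245/2592 ≈ 0.0945.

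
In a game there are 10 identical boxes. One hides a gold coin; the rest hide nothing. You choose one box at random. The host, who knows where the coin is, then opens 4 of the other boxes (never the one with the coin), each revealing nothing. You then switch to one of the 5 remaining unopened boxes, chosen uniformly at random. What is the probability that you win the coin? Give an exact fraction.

Your original box holds the coin with probability 1/10, so the other 9 collectively hold it with probability 9/10.
The host can always find 4 empty boxes to open, so the reveals don't change that 9/10; it is now spread over the 5 remaining unopened boxes.
P(win by switching) = (9/10) · (1/5) = 9/50.

9/50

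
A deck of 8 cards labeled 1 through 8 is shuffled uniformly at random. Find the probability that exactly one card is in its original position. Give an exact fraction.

Choose which one is fixed: C(8,1) = 8 ways.
The remaining 7 must have no fixed point: D(7) = 1854.
P = 8·1854/40320 = 103/280.

103/280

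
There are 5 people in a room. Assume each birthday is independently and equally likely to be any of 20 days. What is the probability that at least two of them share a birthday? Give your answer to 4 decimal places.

0.4186

It's easier to compute the probability that all 5 are distinct.
P(all distinct) = 20/20 · 19/20 · ··· · 16/20 ≈ 0.5814.
So the probability of at least one match is 1 − 0.5814 = 0.4186.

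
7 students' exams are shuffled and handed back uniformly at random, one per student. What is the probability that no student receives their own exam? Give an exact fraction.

This is the derangement probability: permutations of 7 with no fixed point.
D(7) = 7! · (1 − 1/1! + 1/2! − ··· + (−1)^7/7!) = 1854.
P = 1854/5040 = 103/280.

103/280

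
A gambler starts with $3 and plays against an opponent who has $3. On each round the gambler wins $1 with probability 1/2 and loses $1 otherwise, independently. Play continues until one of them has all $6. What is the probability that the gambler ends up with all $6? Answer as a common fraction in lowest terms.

With a fair step, P(i) = ½P(i−1) + ½P(i+1) with P(0)=0, P(6)=1 has the linear solution P(i) = i/6.
P(3) = 3/6 = 1/2.

1/2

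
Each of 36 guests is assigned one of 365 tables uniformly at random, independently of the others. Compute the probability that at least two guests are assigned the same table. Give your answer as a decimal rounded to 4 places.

It's easier to compute the probability that all 36 are distinct.
P(all distinct) = 365/365 · 364/365 · ··· · 330/365 ≈ 0.1678.
So the probability of at least one match is 1 − 0.1678 = 0.8322.

0.8322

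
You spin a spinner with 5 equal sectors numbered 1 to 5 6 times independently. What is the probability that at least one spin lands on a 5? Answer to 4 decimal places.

P(no spin lands on a 5) = (4/5)^6 ≈ 0.2621.
P(at least one) = 1 − 0.2621 = 0.7379.

0.7379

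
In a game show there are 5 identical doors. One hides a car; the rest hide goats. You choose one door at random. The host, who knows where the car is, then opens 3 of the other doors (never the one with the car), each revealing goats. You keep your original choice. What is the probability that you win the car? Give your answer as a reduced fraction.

1/5

The host can always open 3 empty doors regardless of your choice, so the reveals give no information about your original door.
P(win by staying) = 1/5.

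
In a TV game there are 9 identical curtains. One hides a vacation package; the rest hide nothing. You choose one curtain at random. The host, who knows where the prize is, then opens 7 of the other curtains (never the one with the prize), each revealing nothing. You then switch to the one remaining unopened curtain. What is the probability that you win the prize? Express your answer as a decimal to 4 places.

Your original curtain holds the prize with probability 1/9, so the other 8 collectively hold it with probability 8/9.
The host can always find 7 empty curtains to open, so the reveals don't change that 8/9; it is now spread over the 1 remaining unopened curtain.
P(win by switching) = (8/9) · (1/1) = 8/9 ≈ 0.8889.

0.8889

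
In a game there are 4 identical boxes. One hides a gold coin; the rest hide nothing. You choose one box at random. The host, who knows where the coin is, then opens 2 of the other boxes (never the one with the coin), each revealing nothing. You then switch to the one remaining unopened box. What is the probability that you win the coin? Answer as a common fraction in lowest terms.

3/4

Your original box holds the coin with probability 1/4, so the other 3 collectively hold it with probability 3/4.
The host can always find 2 empty boxes to open, so the reveals don't change that 3/4; it is now spread over the 1 remaining unopened box.
P(win by switching) = (3/4) · (1/1) = 3/4.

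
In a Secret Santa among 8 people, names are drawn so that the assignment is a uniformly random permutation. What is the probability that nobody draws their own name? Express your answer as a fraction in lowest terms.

This is the derangement probability: permutations of 8 with no fixed point.
D(8) = 8! · (1 − 1/1! + 1/2! − ··· + (−1)^8/8!) = 14833.
P = 14833/40320 = 2119/5760.

2119/5760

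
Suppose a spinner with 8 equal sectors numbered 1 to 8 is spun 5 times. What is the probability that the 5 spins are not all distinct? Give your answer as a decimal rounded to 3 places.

0.795

P(all 5 different) = 8/8 · 7/8 · ··· · 4/8 ≈ 0.205.
P(at least two equal) = 1 − 0.205 = 0.795.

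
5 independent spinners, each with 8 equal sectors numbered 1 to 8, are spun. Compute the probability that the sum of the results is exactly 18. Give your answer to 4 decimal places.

0.0534

There are 8^5 = 32768 equally likely outcomes.
The number of ordered 5-tuples from {1,…,8} summing to 18 is 1750.
P(sum = 18) = 1750/32768 = 875/16384 ≈ 0.0534.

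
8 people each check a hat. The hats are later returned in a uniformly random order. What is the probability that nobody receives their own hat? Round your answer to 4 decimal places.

This is the derangement probability: permutations of 8 with no fixed point.
D(8) = 8! · (1 − 1/1! + 1/2! − ··· + (−1)^8/8!) = 14833.
P = 14833/40320 = 2119/5760 ≈ 0.3679.

0.3679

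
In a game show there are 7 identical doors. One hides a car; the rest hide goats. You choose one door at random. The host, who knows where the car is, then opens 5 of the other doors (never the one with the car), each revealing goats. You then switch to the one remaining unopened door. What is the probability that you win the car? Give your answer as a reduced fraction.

Your original door holds the car with probability 1/7, so the other 6 collectively hold it with probability 6/7.
The host can always find 5 empty doors to open, so the reveals don't change that 6/7; it is now spread over the 1 remaining unopened door.
P(win by switching) = (6/7) · (1/1) = 6/7.

6/7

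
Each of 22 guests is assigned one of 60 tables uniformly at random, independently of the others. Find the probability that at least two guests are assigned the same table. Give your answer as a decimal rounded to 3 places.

It's easier to compute the probability that all 22 are distinct.
P(all distinct) = 60/60 · 59/60 · ··· · 39/60 ≈ 0.012.
So the probability of at least one match is 1 − 0.012 = 0.988.

0.988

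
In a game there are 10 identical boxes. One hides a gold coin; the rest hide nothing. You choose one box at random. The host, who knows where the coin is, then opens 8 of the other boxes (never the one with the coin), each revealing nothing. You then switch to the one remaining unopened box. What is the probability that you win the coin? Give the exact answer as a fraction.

Your original box holds the coin with probability 1/10, so the other 9 collectively hold it with probability 9/10.
The host can always find 8 empty boxes to open, so the reveals don't change that 9/10; it is now spread over the 1 remaining unopened box.
P(win by switching) = (9/10) · (1/1) = 9/10.

9/10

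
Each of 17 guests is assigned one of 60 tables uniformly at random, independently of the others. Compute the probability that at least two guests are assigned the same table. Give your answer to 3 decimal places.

0.919

It's easier to compute the probability that all 17 are distinct.
P(all distinct) = 60/60 · 59/60 · ··· · 44/60 ≈ 0.081.
So the probability of at least one match is 1 − 0.081 = 0.919.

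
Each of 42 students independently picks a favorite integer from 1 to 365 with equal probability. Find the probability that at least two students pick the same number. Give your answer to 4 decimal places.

It's easier to compute the probability that all 42 are distinct.
P(all distinct) = 365/365 · 364/365 · ··· · 324/365 ≈ 0.0860.
So the probability of at least one match is 1 − 0.0860 = 0.9140.

0.9140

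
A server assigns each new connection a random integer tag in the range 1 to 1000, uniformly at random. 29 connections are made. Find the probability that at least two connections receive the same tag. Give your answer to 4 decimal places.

It's easier to compute the probability that all 29 are distinct.
P(all distinct) = 1000/1000 · 999/1000 · ··· · 972/1000 ≈ 0.6637.
So the probability of at least one match is 1 − 0.6637 = 0.3363.

0.3363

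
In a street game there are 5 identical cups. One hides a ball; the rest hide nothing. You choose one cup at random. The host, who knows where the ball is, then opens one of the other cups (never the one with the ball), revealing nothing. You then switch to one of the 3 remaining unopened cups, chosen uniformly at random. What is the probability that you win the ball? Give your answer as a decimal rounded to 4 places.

Your original cup holds the ball with probability 1/5, so the other 4 collectively hold it with probability 4/5.
The host can always find an empty cup to open, so this doesn't change that 4/5; it is now spread over the 3 remaining unopened cups.
P(win by switching) = (4/5) · (1/3) = 4/15 ≈ 0.2667.

0.2667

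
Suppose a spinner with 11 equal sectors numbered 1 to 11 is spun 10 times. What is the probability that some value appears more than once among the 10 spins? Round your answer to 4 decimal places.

0.9985

P(all 10 different) = 11/11 · 10/11 · ··· · 2/11 ≈ 0.0015.
P(at least two equal) = 1 − 0.0015 = 0.9985.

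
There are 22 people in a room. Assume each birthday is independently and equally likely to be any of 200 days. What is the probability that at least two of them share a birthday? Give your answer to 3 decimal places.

It's easier to compute the probability that all 22 are distinct.
P(all distinct) = 200/200 · 199/200 · ··· · 179/200 ≈ 0.302.
So the probability of at least one match is 1 − 0.302 = 0.698.

0.698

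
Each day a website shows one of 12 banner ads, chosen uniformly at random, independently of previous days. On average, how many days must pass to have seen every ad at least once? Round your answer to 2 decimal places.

37.24

After i distinct types are collected, each trial gives a new one with probability (12−i)/12, so the expected wait for the next new type is 12/(12−i).
E = 12/12 + 12/11 + 12/10 + 12/9 + 12/8 + 12/7 + 12/6 + 12/5 + 12/4 + 12/3 + 12/2 + 12/1 = 86021/2310 ≈ 37.24.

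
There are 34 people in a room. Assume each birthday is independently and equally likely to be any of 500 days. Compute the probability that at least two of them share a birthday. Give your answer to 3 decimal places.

0.683

It's easier to compute the probability that all 34 are distinct.
P(all distinct) = 500/500 · 499/500 · ··· · 467/500 ≈ 0.317.
So the probability of at least one match is 1 − 0.317 = 0.683.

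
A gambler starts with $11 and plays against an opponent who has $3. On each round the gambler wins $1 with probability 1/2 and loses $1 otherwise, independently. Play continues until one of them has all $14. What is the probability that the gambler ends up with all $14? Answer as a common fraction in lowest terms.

With a fair step, P(i) = ½P(i−1) + ½P(i+1) with P(0)=0, P(14)=1 has the linear solution P(i) = i/14.
P(11) = 11/14.

11/14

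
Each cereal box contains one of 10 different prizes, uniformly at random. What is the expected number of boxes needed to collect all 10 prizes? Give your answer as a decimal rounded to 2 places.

29.29

After i distinct types are collected, each trial gives a new one with probability (10−i)/10, so the expected wait for the next new type is 10/(10−i).
E = 10/10 + 10/9 + 10/8 + 10/7 + 10/6 + 10/5 + 10/4 + 10/3 + 10/2 + 10/1 = 7381/252 ≈ 29.29.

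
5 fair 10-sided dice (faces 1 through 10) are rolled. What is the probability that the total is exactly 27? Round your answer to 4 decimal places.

There are 10^5 = 100000 equally likely outcomes.
The number of ordered 5-tuples from {1,…,10} summing to 27 is 6000.
P(sum = 27) = 6000/100000 = 3/50 ≈ 0.0600.

0.0600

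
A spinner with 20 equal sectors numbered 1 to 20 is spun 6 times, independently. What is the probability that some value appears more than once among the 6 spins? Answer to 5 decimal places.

0.56395

P(all 6 different) = 20/20 · 19/20 · ··· · 15/20 ≈ 0.43605.
P(at least two equal) = 1 − 0.43605 = 0.56395.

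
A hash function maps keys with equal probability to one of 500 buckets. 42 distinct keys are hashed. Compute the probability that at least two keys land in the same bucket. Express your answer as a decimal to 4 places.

0.8300

It's easier to compute the probability that all 42 are distinct.
P(all distinct) = 500/500 · 499/500 · ··· · 459/500 ≈ 0.1700.
So the probability of at least one match is 1 − 0.1700 = 0.8300.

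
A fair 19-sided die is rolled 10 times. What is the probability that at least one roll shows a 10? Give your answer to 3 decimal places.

P(no roll shows a 10) = (18/19)^10 ≈ 0.582.
P(at least one) = 1 − 0.582 = 0.418.

0.418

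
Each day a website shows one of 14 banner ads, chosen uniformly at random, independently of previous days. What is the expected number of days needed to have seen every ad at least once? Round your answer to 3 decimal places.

After i distinct types are collected, each trial gives a new one with probability (14−i)/14, so the expected wait for the next new type is 14/(14−i).
E = 14/14 + 14/13 + 14/12 + 14/11 + 14/10 + 14/9 + 14/8 + 14/7 + 14/6 + 14/5 + 14/4 + 14/3 + 14/2 + 14/1 = 1171733/25740 ≈ 45.522.

45.522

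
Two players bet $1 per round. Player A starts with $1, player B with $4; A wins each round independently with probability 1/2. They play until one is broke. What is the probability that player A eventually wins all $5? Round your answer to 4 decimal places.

0.2000

With a fair step, P(i) = ½P(i−1) + ½P(i+1) with P(0)=0, P(5)=1 has the linear solution P(i) = i/5.
P(1) = 1/5 ≈ 0.2000.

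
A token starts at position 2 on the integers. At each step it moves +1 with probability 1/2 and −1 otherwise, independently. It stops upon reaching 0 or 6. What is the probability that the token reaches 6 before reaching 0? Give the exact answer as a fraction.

1/3

With a fair step, P(i) = ½P(i−1) + ½P(i+1) with P(0)=0, P(6)=1 has the linear solution P(i) = i/6.
P(2) = 2/6 = 1/3.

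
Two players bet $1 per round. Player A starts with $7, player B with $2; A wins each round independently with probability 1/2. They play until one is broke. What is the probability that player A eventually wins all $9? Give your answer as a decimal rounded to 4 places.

With a fair step, P(i) = ½P(i−1) + ½P(i+1) with P(0)=0, P(9)=1 has the linear solution P(i) = i/9.
P(7) = 7/9 ≈ 0.7778.

0.7778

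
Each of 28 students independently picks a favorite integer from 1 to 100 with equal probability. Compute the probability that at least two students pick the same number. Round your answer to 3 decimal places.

0.985

It's easier to compute the probability that all 28 are distinct.
P(all distinct) = 100/100 · 99/100 · ··· · 73/100 ≈ 0.015.
So the probability of at least one match is 1 − 0.015 = 0.985.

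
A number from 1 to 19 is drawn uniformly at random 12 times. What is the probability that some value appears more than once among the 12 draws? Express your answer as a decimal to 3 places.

0.989

P(all 12 different) = 19/19 · 18/19 · ··· · 8/19 ≈ 0.011.
P(at least two equal) = 1 − 0.011 = 0.989.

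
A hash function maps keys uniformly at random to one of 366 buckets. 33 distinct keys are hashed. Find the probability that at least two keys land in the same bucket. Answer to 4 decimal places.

It's easier to compute the probability that all 33 are distinct.
P(all distinct) = 366/366 · 365/366 · ··· · 334/366 ≈ 0.2260.
So the probability of at least one match is 1 − 0.2260 = 0.7740.

0.7740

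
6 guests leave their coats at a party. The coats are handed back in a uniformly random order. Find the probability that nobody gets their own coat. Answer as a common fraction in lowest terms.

53/144

This is the derangement probability: permutations of 6 with no fixed point.
D(6) = 6! · (1 − 1/1! + 1/2! − ··· + (−1)^6/6!) = 265.
P = 265/720 = 53/144.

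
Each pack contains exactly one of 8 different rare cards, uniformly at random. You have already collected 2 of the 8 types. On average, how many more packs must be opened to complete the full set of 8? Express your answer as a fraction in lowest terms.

Starting from 2 distinct types, each trial gives a new one with probability (8−i)/8 when i types are held, so the wait for the next new type is 8/(8−i).
E = 8/6 + 8/5 + 8/4 + 8/3 + 8/2 + 8/1 = 98/5.

98/5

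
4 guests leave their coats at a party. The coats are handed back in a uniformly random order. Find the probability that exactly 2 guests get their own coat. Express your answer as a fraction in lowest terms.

Choose which 2 of the 4 are fixed: C(4,2) = 6 ways.
The remaining 2 must have no fixed point: D(2) = 1.
P = 6·1/24 = 1/4.

1/4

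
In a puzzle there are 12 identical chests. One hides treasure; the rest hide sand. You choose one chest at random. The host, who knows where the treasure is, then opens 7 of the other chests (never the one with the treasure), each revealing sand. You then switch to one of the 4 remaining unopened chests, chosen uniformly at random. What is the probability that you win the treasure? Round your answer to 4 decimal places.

0.2292

Your original chest holds the treasure with probability 1/12, so the other 11 collectively hold it with probability 11/12.
The host can always find 7 empty chests to open, so the reveals don't change that 11/12; it is now spread over the 4 remaining unopened chests.
P(win by switching) = (11/12) · (1/4) = 11/48 ≈ 0.2292.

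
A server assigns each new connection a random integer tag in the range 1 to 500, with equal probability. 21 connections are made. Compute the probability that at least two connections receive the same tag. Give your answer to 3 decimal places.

It's easier to compute the probability that all 21 are distinct.
P(all distinct) = 500/500 · 499/500 · ··· · 480/500 ≈ 0.653.
So the probability of at least one match is 1 − 0.653 = 0.347.

0.347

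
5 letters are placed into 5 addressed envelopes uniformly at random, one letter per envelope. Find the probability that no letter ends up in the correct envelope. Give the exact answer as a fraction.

11/30

This is the derangement probability: permutations of 5 with no fixed point.
D(5) = 5! · (1 − 1/1! + 1/2! − ··· + (−1)^5/5!) = 44.
P = 44/120 = 11/30.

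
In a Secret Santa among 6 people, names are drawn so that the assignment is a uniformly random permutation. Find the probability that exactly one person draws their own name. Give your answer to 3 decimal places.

Choose which one is fixed: C(6,1) = 6 ways.
The remaining 5 must have no fixed point: D(5) = 44.
P = 6·44/720 = 11/30 ≈ 0.367.

0.367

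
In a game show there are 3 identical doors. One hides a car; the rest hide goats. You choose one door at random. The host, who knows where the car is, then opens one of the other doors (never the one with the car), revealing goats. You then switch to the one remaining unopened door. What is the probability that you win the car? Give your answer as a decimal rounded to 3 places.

Your original door holds the car with probability 1/3, so the other 2 collectively hold it with probability 2/3.
The host can always find an empty door to open, so this doesn't change that 2/3; it is now spread over the 1 remaining unopened door.
P(win by switching) = (2/3) · (1/1) = 2/3 ≈ 0.667.

0.667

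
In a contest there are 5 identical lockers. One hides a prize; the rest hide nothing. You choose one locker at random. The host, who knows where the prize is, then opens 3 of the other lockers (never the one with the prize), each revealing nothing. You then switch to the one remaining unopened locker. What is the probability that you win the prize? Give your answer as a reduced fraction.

4/5

Your original locker holds the prize with probability 1/5, so the other 4 collectively hold it with probability 4/5.
The host can always find 3 empty lockers to open, so the reveals don't change that 4/5; it is now spread over the 1 remaining unopened locker.
P(win by switching) = (4/5) · (1/1) = 4/5.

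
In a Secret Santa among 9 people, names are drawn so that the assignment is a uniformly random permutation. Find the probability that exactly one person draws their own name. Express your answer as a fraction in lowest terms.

Choose which one is fixed: C(9,1) = 9 ways.
The remaining 8 must have no fixed point: D(8) = 14833.
P = 9·14833/362880 = 2119/5760.

2119/5760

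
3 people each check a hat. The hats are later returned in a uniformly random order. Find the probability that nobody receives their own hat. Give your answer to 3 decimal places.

This is the derangement probability: permutations of 3 with no fixed point.
D(3) = 3! · (1 − 1/1! + 1/2! − ··· + (−1)^3/3!) = 2.
P = 2/6 = 1/3 ≈ 0.333.

0.333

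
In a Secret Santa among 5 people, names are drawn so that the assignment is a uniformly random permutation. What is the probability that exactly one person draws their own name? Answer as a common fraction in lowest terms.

Choose which one is fixed: C(5,1) = 5 ways.
The remaining 4 must have no fixed point: D(4) = 9.
P = 5·9/120 = 3/8.

3/8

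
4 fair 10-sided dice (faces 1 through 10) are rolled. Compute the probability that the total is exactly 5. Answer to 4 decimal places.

There are 10^4 = 10000 equally likely outcomes.
The number of ordered 4-tuples from {1,…,10} summing to 5 is 4.
P(sum = 5) = 4/10000 = 1/2500 ≈ 0.0004.

0.0004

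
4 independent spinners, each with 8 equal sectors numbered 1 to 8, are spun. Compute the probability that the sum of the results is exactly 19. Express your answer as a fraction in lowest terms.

There are 8^4 = 4096 equally likely outcomes.
The number of ordered 4-tuples from {1,…,8} summing to 19 is 336.
P(sum = 19) = 336/4096 = 21/256.

21/256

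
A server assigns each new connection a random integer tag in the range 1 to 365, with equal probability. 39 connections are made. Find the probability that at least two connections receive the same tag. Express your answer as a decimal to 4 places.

0.8782

It's easier to compute the probability that all 39 are distinct.
P(all distinct) = 365/365 · 364/365 · ··· · 327/365 ≈ 0.1218.
So the probability of at least one match is 1 − 0.1218 = 0.8782.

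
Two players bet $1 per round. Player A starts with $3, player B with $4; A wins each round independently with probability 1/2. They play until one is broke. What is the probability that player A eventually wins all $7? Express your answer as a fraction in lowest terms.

3/7

With a fair step, P(i) = ½P(i−1) + ½P(i+1) with P(0)=0, P(7)=1 has the linear solution P(i) = i/7.
P(3) = 3/7.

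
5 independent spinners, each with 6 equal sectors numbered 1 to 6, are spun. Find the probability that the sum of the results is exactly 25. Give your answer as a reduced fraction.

There are 6^5 = 7776 equally likely outcomes.
The number of ordered 5-tuples from {1,…,6} summing to 25 is 126.
P(sum = 25) = 126/7776 = 7/432.

7/432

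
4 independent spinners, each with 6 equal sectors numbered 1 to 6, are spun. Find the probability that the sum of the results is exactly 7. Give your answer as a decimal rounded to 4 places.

There are 6^4 = 1296 equally likely outcomes.
The number of ordered 4-tuples from {1,…,6} summing to 7 is 20.
P(sum = 7) = 20/1296 = 5/324 ≈ 0.0154.

0.0154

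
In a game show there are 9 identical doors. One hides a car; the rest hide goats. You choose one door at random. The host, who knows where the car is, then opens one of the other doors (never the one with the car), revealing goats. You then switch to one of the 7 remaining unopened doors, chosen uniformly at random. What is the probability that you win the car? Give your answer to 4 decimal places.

0.1270

Your original door holds the car with probability 1/9, so the other 8 collectively hold it with probability 8/9.
The host can always find an empty door to open, so this doesn't change that 8/9; it is now spread over the 7 remaining unopened doors.
P(win by switching) = (8/9) · (1/7) = 8/63 ≈ 0.1270.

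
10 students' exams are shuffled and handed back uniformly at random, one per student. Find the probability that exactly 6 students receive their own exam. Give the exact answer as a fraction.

1/1920

Choose which 6 of the 10 are fixed: C(10,6) = 210 ways.
The remaining 4 must have no fixed point: D(4) = 9.
P = 210·9/3628800 = 1/1920.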